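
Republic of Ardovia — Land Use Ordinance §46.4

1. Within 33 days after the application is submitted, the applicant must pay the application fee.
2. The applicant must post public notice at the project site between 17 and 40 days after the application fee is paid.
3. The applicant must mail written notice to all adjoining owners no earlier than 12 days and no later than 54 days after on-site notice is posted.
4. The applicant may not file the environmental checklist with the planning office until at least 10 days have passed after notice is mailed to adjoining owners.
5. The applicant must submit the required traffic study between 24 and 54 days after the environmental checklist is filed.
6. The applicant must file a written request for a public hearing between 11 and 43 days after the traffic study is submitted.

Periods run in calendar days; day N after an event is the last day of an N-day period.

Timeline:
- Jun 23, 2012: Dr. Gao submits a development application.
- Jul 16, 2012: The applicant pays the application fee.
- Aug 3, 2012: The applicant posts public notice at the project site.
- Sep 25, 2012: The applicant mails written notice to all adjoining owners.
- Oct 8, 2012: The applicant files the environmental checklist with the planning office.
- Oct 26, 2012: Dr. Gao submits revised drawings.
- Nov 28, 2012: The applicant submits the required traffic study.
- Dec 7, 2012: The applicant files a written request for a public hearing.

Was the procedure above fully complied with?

No

Step 1: 33 days after Jun 23, 2012 (when the application is submitted) is Jul 26, 2012; done Jul 16, 2012 — timely.
Step 2: the window is 17–40 days after Jul 16, 2012 (when the application fee is paid), so Aug 2, 2012 through Aug 25, 2012; done Aug 3, 2012, which is between those dates.
Step 3: the window is 12–54 days after Aug 3, 2012 (when on-site notice is posted), so Aug 15, 2012 through Sep 26, 2012; done Sep 25, 2012, which is between those dates.
Step 4: the earliest permitted date is 10 days after Sep 25, 2012 (when notice is mailed to adjoining owners), i.e. Oct 5, 2012; done Oct 8, 2012 — permitted.
Step 5: the window is 24–54 days after Oct 8, 2012 (when the environmental checklist is filed), so Nov 1, 2012 through Dec 1, 2012; done Nov 28, 2012 — within the window.
Step 6: the window is 11–43 days after Nov 28, 2012 (when the traffic study is submitted), so Dec 9, 2012 through Jan 10, 2013; done Dec 7, 2012 — 2 days before the window opened.
The procedure was therefore not followed at step 6.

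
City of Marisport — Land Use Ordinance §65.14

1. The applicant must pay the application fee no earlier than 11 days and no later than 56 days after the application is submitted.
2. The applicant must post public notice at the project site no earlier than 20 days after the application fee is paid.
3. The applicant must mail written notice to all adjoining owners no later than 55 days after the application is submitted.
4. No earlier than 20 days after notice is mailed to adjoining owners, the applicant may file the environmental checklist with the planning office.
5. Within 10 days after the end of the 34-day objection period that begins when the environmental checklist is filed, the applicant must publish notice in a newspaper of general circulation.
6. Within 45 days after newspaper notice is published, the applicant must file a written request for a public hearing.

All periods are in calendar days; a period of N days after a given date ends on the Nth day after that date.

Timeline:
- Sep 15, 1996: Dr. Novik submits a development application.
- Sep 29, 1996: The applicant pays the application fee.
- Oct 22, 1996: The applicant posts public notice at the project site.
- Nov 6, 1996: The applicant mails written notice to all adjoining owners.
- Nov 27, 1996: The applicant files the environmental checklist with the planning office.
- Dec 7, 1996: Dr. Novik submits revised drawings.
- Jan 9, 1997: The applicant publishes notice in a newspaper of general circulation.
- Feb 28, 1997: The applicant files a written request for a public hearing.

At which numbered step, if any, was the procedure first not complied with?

Step 1 — 11 and 56 days from Sep 15, 1996 (when the application is submitted) are Sep 26, 1996 and Nov 10, 1996 respectively; done Sep 29, 1996 — within the window.
Step 2 — must wait 20 days from Sep 29, 1996 (when the application fee is paid), so not before Oct 19, 1996; done Oct 22, 1996 — permitted.
Step 3 — counting 55 days from Sep 15, 1996 (when the application is submitted) gives a deadline of Nov 9, 1996; done Nov 6, 1996 — timely.
Step 4 — must wait 20 days from Nov 6, 1996 (when notice is mailed to adjoining owners), so not before Nov 26, 1996; done Nov 27, 1996, after the minimum wait.
Step 5 — counting 10 days from Dec 31, 1996 (end of the 34-day objection period, which began when the environmental checklist is filed on Nov 27, 1996) gives a deadline of Jan 10, 1997; completed Jan 9, 1997, before the deadline.
Step 6 — counting 45 days from Jan 9, 1997 (when newspaper notice is published) gives a deadline of Feb 23, 1997; Feb 28, 1997 misses that deadline by 5 days.

Step 6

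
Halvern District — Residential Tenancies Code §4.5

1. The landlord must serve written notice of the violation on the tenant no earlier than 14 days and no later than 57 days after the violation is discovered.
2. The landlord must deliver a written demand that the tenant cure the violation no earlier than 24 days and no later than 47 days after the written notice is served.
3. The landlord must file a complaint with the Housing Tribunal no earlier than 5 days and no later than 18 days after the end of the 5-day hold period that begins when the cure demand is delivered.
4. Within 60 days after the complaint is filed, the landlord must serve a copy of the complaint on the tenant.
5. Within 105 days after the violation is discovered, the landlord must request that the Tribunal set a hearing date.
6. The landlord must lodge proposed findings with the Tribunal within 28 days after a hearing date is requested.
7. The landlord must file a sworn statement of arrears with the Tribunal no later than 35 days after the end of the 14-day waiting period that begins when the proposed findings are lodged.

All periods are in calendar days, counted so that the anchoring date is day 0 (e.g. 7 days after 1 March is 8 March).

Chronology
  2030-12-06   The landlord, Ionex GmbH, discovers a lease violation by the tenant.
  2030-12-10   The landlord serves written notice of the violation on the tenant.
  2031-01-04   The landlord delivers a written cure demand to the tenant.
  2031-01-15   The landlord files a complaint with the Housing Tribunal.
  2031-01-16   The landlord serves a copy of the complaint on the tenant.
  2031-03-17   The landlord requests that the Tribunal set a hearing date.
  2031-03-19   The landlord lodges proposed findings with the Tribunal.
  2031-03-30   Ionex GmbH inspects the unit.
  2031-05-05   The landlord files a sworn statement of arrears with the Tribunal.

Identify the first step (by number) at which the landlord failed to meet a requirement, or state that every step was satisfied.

Step 1

(1) the permitted window runs from 2030-12-06 + 14 = 2030-12-20 to 2030-12-06 + 57 = 2031-02-01; 2030-12-10 is 10 days too early.
No need to go further; step 1 was not satisfied.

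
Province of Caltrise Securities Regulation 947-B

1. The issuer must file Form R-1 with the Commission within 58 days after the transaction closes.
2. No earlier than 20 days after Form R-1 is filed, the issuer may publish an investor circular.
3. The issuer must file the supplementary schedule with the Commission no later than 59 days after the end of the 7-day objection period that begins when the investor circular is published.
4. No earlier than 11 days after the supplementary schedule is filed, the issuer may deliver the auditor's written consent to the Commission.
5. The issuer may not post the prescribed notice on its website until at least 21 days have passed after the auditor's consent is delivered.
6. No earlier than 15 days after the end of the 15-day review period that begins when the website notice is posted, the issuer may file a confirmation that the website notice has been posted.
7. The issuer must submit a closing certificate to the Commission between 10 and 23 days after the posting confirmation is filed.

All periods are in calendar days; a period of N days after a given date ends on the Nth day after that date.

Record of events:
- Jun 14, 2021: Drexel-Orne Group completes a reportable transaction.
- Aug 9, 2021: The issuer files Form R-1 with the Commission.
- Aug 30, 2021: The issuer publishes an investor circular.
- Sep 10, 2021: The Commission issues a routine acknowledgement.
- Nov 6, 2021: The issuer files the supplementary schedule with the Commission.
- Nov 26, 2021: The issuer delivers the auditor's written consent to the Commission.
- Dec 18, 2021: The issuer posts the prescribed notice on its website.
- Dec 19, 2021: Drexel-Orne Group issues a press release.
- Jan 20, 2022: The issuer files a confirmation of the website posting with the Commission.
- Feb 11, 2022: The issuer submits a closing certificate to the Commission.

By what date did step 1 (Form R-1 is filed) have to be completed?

Aug 11, 2021

Step 1 runs from Jun 14, 2021, when the transaction closes. 58 days after Jun 14, 2021 is Aug 11, 2021.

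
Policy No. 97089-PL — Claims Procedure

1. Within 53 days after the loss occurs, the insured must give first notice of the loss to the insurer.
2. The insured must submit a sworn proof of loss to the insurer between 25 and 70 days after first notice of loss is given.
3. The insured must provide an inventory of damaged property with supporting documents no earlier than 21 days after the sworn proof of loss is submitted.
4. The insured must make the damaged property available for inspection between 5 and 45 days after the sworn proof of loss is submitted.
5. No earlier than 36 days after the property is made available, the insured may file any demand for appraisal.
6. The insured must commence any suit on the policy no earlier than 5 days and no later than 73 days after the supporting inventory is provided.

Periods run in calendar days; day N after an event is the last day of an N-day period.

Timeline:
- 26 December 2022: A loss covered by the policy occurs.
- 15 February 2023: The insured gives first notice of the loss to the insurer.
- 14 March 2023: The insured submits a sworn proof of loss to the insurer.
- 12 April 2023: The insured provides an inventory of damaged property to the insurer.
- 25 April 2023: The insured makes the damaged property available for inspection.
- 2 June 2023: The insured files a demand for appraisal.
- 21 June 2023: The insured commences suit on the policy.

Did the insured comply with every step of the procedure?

Yes

Step 1 — counting 53 days from 26 December 2022 (when the loss occurs) gives a deadline of 17 February 2023; 15 February 2023 is within that limit.
Step 2 — 25 and 70 days from 15 February 2023 (when first notice of loss is given) are 12 March 2023 and 26 April 2023 respectively; done 14 March 2023, which is between those dates.
Step 3 — must wait 21 days from 14 March 2023 (when the sworn proof of loss is submitted), so not before 4 April 2023; done 12 April 2023 — permitted.
Step 4 — 5 and 45 days from 14 March 2023 (when the sworn proof of loss is submitted) are 19 March 2023 and 28 April 2023 respectively; done 25 April 2023, which is between those dates.
Step 5 — must wait 36 days from 25 April 2023 (when the property is made available), so not before 31 May 2023; done 2 June 2023, after the minimum wait.
Step 6 — 5 and 73 days from 12 April 2023 (when the supporting inventory is provided) are 17 April 2023 and 24 June 2023 respectively; done 21 June 2023, which is between those dates.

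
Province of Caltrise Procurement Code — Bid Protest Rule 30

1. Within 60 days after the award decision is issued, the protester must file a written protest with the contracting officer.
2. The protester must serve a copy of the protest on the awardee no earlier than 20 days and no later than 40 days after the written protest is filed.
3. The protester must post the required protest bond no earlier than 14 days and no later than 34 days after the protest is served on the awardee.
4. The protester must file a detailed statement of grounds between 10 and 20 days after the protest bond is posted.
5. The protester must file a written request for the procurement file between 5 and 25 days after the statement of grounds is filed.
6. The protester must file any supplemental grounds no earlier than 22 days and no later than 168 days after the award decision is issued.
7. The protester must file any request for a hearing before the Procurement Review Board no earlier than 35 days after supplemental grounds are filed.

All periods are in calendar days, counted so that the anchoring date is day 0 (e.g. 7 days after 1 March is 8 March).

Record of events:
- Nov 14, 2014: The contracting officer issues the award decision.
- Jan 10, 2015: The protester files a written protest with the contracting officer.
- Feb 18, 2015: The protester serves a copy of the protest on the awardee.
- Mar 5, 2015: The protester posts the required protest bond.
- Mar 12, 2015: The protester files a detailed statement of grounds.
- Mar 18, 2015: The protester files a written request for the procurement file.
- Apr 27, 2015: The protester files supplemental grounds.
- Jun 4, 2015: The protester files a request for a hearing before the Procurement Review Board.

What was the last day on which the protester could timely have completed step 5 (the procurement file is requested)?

Step 5 runs from Mar 12, 2015, when the statement of grounds is filed. The window is 5–25 days after Mar 12, 2015; it closes on Apr 6, 2015.

Apr 6, 2015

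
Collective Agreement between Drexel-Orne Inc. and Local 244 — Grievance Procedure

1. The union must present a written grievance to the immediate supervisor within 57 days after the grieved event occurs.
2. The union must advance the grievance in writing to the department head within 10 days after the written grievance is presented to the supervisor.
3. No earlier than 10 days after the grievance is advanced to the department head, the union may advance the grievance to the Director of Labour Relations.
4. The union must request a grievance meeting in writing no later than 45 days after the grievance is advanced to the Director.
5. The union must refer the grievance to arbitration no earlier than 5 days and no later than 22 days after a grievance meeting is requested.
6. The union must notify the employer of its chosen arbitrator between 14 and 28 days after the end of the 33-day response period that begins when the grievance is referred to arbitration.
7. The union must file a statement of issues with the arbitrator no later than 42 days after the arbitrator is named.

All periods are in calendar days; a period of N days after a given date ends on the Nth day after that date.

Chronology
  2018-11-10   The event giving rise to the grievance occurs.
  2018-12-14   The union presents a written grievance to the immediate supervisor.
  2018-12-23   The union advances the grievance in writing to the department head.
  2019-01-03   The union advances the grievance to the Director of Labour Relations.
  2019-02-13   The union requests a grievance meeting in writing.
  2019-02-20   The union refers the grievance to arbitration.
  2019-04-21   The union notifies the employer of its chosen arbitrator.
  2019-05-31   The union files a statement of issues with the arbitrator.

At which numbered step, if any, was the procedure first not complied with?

Step 1: 57 days after 2018-11-10 (when the grieved event occurs) is 2019-01-06; completed 2018-12-14, before the deadline.
Step 2: 10 days after 2018-12-14 (when the written grievance is presented to the supervisor) is 2018-12-24; done 2018-12-23 — timely.
Step 3: the earliest permitted date is 10 days after 2018-12-23 (when the grievance is advanced to the department head), i.e. 2019-01-02; done 2019-01-03, after the minimum wait.
Step 4: 45 days after 2019-01-03 (when the grievance is advanced to the Director) is 2019-02-17; completed 2019-02-13, before the deadline.
Step 5: the window is 5–22 days after 2019-02-13 (when a grievance meeting is requested), so 2019-02-18 through 2019-03-07; done 2019-02-20, which is between those dates.
Step 6: the window is 14–28 days after 2019-03-25 (end of the 33-day response period, which began when the grievance is referred to arbitration on 2019-02-20), so 2019-04-08 through 2019-04-22; done 2019-04-21 — within the window.
Step 7: 42 days after 2019-04-21 (when the arbitrator is named) is 2019-06-02; done 2019-05-31 — timely.

None — every step was satisfied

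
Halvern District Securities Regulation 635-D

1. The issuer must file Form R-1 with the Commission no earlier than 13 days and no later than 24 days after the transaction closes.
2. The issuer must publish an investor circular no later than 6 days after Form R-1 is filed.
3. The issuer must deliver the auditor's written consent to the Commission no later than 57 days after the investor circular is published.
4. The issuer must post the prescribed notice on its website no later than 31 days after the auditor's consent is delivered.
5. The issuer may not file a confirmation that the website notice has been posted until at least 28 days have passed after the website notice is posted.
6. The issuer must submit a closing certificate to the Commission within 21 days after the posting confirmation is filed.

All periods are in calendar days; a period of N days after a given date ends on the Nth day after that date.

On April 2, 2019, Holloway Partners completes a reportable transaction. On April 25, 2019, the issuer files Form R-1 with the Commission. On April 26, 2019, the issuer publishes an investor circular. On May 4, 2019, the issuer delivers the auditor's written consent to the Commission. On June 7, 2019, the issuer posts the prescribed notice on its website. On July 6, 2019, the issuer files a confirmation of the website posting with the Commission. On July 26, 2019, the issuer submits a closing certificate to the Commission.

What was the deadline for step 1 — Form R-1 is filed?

Step 1 runs from April 2, 2019, when the transaction closes. The window is 13–24 days after April 2, 2019; it closes on April 26, 2019.

April 26, 2019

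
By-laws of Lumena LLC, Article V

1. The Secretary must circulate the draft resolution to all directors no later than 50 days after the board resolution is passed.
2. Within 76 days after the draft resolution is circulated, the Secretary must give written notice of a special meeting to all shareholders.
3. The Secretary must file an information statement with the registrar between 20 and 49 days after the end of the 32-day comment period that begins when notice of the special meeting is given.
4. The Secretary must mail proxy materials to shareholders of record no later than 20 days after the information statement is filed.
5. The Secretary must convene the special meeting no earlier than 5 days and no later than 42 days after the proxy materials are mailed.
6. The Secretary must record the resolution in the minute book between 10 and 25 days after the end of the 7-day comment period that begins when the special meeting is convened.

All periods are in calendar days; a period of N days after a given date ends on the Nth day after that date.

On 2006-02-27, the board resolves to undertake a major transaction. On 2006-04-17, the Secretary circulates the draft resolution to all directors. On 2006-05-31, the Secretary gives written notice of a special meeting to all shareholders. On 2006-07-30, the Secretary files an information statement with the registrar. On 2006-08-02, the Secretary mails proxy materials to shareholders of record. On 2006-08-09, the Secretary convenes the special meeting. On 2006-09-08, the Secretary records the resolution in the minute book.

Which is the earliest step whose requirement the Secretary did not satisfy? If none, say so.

Step 1 — counting 50 days from 2006-02-27 (when the board resolution is passed) gives a deadline of 2006-04-18; 2006-04-17 is within that limit.
Step 2 — counting 76 days from 2006-04-17 (when the draft resolution is circulated) gives a deadline of 2006-07-02; completed 2006-05-31, before the deadline.
Step 3 — 20 and 49 days from 2006-07-02 (end of the 32-day comment period, which began when notice of the special meeting is given on 2006-05-31) are 2006-07-22 and 2006-08-20 respectively; 2006-07-30 falls inside that range.
Step 4 — counting 20 days from 2006-07-30 (when the information statement is filed) gives a deadline of 2006-08-19; done 2006-08-02 — timely.
Step 5 — 5 and 42 days from 2006-08-02 (when the proxy materials are mailed) are 2006-08-07 and 2006-09-13 respectively; 2006-08-09 falls inside that range.
Step 6 — 10 and 25 days from 2006-08-16 (end of the 7-day comment period, which began when the special meeting is convened on 2006-08-09) are 2006-08-26 and 2006-09-10 respectively; done 2006-09-08, which is between those dates.

None — every step was satisfied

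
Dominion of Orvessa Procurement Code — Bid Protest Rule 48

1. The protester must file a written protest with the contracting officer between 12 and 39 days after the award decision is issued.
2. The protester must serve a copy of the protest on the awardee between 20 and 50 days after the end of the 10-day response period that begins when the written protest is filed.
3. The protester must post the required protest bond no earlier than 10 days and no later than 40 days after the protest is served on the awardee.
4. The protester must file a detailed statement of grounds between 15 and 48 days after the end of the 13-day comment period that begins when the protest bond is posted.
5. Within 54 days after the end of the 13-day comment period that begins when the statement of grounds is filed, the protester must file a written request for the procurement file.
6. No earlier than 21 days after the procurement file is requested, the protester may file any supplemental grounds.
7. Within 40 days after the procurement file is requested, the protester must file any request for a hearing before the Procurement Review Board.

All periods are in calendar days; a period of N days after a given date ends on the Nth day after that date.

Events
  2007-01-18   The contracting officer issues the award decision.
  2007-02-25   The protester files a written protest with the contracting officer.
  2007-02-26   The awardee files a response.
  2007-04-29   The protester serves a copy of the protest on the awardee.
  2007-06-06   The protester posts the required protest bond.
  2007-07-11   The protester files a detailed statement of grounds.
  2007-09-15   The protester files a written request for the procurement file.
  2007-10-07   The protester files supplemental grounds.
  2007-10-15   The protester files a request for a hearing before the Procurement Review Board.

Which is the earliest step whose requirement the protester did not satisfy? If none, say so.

Step 2

Step 1: the window is 12–39 days after 2007-01-18 (when the award decision is issued), so 2007-01-30 through 2007-02-26; done 2007-02-25 — within the window.
Step 2: the window is 20–50 days after 2007-03-07 (end of the 10-day response period, which began when the written protest is filed on 2007-02-25), so 2007-03-27 through 2007-04-26; done 2007-04-29 — 3 days after the window closed.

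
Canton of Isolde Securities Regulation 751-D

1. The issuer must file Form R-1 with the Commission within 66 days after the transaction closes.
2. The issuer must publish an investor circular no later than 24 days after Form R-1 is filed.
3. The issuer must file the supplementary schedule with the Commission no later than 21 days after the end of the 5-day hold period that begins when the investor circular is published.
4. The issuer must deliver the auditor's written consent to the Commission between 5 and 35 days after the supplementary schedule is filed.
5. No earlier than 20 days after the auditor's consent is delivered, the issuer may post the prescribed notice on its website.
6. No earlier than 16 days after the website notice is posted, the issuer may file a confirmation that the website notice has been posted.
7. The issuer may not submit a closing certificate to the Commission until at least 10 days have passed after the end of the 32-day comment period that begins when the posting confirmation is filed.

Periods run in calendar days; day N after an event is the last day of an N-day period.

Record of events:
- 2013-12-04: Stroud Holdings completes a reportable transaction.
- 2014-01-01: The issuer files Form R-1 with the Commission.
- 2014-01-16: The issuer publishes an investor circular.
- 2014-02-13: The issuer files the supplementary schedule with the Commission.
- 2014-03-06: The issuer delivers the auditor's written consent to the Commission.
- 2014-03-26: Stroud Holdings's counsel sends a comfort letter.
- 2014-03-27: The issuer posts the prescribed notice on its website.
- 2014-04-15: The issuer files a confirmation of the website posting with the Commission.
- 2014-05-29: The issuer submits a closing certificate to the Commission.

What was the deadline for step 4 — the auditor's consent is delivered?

2014-03-20

Step 4 runs from 2014-02-13, when the supplementary schedule is filed. The window is 5–35 days after 2014-02-13; it closes on 2014-03-20.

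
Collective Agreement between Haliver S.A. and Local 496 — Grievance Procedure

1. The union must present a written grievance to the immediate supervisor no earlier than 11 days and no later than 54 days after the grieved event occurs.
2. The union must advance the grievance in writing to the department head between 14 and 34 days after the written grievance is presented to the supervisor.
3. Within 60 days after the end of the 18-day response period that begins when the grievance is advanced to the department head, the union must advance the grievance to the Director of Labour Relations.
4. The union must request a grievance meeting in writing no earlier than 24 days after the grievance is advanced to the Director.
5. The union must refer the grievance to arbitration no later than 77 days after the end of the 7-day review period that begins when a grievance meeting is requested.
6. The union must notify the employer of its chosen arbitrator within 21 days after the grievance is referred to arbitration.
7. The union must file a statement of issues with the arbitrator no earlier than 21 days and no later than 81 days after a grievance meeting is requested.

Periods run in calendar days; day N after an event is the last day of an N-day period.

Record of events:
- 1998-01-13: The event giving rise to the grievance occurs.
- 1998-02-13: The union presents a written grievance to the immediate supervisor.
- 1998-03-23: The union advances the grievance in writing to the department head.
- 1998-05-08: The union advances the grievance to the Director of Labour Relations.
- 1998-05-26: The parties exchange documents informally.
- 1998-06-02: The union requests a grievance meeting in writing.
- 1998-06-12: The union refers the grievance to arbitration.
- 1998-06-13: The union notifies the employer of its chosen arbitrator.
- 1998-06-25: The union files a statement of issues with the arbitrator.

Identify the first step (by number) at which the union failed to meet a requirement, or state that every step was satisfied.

Step 1 — 11 and 54 days from 1998-01-13 (when the grieved event occurs) are 1998-01-24 and 1998-03-08 respectively; 1998-02-13 falls inside that range.
Step 2 — 14 and 34 days from 1998-02-13 (when the written grievance is presented to the supervisor) are 1998-02-27 and 1998-03-19 respectively; 1998-03-23 is 4 days past the end of the window.

Step 2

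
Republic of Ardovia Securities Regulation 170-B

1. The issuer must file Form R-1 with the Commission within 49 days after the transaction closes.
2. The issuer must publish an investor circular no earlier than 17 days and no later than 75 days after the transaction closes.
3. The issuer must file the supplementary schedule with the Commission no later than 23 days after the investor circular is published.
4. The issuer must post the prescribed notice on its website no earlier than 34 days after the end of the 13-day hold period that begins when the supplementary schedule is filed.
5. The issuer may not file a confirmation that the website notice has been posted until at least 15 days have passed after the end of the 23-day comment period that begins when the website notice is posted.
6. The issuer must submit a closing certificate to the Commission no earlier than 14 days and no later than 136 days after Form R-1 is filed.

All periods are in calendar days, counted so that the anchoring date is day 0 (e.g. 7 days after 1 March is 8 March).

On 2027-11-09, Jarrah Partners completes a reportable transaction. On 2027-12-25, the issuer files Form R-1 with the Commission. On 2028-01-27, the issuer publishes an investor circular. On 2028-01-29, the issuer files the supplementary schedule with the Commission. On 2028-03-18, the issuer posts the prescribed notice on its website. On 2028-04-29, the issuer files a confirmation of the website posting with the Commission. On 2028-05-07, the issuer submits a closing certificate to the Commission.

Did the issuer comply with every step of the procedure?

Step 1: 49 days after 2027-11-09 (when the transaction closes) is 2027-12-28; completed 2027-12-25, before the deadline.
Step 2: the window is 17–75 days after 2027-11-09 (when the transaction closes), so 2027-11-26 through 2028-01-23; done 2028-01-27 — 4 days after the window closed.

No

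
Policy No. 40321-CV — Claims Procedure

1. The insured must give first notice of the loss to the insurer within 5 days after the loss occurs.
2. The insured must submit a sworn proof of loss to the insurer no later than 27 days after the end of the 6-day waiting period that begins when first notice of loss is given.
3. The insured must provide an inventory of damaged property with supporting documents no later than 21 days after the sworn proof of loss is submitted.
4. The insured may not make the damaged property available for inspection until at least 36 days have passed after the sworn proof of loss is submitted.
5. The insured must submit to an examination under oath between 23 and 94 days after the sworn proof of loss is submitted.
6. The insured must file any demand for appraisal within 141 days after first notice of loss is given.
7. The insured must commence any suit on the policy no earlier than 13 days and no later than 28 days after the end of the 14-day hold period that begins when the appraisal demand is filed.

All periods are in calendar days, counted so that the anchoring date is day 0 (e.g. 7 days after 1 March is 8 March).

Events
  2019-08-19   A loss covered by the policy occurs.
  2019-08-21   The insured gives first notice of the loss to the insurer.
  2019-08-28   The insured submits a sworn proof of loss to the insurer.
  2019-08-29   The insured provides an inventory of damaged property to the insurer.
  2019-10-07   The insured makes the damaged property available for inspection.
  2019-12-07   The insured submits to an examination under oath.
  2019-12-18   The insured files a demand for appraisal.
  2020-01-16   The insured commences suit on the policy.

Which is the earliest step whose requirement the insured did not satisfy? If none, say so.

Step 5

Step 1 — counting 5 days from 2019-08-19 (when the loss occurs) gives a deadline of 2019-08-24; done 2019-08-21 — timely.
Step 2 — counting 27 days from 2019-08-27 (end of the 6-day waiting period, which began when first notice of loss is given on 2019-08-21) gives a deadline of 2019-09-23; 2019-08-28 is within that limit.
Step 3 — counting 21 days from 2019-08-28 (when the sworn proof of loss is submitted) gives a deadline of 2019-09-18; done 2019-08-29 — timely.
Step 4 — must wait 36 days from 2019-08-28 (when the sworn proof of loss is submitted), so not before 2019-10-03; 2019-10-07 is on or after that date.
Step 5 — 23 and 94 days from 2019-08-28 (when the sworn proof of loss is submitted) are 2019-09-20 and 2019-11-30 respectively; 2019-12-07 is 7 days past the end of the window.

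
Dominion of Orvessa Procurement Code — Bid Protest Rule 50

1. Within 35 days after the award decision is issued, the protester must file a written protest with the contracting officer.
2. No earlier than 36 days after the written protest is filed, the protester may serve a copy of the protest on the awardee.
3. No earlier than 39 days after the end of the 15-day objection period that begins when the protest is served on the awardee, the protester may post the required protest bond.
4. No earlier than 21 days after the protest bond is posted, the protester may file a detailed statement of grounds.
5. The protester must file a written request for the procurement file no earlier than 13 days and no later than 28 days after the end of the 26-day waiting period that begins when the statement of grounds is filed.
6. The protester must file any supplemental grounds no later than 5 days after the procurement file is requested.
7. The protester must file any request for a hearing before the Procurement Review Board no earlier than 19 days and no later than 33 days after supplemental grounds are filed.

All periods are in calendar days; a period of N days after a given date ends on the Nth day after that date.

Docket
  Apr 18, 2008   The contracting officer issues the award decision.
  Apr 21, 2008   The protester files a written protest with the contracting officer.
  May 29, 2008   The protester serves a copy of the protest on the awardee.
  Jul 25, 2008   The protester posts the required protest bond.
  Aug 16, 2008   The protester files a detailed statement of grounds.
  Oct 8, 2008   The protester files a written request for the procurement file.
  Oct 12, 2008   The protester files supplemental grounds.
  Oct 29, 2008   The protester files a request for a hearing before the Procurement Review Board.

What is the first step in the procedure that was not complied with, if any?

(1) due by Apr 18, 2008 + 35 days = May 23, 2008; done Apr 21, 2008 — timely.
(2) permitted from Apr 21, 2008 + 36 days = May 27, 2008 onward; May 29, 2008 is on or after that date.
(3) permitted from Jun 13, 2008 + 39 days = Jul 22, 2008 onward; done Jul 25, 2008, after the minimum wait.
(4) permitted from Jul 25, 2008 + 21 days = Aug 15, 2008 onward; done Aug 16, 2008 — permitted.
(5) the permitted window runs from Sep 11, 2008 + 13 = Sep 24, 2008 to Sep 11, 2008 + 28 = Oct 9, 2008; Oct 8, 2008 falls inside that range.
(6) due by Oct 8, 2008 + 5 days = Oct 13, 2008; done Oct 12, 2008 — timely.
(7) the permitted window runs from Oct 12, 2008 + 19 = Oct 31, 2008 to Oct 12, 2008 + 33 = Nov 14, 2008; done Oct 29, 2008 — 2 days before the window opened.

Step 7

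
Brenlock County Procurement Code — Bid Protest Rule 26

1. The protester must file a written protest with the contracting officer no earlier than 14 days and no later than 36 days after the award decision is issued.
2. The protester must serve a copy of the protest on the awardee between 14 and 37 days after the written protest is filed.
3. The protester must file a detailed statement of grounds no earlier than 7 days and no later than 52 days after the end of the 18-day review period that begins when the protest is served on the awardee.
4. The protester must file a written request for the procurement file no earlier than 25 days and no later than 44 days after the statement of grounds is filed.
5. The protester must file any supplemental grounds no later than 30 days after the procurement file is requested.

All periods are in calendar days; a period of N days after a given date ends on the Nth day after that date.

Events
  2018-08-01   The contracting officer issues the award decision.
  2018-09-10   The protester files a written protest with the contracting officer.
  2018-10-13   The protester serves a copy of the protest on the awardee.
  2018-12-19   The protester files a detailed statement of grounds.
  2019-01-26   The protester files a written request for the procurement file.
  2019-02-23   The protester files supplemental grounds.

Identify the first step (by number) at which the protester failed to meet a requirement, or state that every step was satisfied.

Step 1

(1) the permitted window runs from 2018-08-01 + 14 = 2018-08-15 to 2018-08-01 + 36 = 2018-09-06; done 2018-09-10 — 4 days after the window closed.
The procedure was therefore not followed at step 1.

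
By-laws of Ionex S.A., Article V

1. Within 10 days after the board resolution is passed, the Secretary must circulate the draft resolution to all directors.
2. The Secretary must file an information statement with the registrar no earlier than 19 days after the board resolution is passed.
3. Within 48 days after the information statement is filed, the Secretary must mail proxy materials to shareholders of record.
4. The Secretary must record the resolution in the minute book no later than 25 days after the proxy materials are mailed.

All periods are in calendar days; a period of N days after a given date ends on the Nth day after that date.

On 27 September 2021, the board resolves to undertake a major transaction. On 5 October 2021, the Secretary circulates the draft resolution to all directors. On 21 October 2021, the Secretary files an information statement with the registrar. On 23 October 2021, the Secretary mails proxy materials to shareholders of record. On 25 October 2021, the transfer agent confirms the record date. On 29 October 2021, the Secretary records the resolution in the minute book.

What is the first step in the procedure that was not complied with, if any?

None — every step was satisfied

(1) due by 27 September 2021 + 10 days = 7 October 2021; completed 5 October 2021, before the deadline.
(2) permitted from 27 September 2021 + 19 days = 16 October 2021 onward; done 21 October 2021, after the minimum wait.
(3) due by 21 October 2021 + 48 days = 8 December 2021; done 23 October 2021 — timely.
(4) due by 23 October 2021 + 25 days = 17 November 2021; 29 October 2021 is within that limit.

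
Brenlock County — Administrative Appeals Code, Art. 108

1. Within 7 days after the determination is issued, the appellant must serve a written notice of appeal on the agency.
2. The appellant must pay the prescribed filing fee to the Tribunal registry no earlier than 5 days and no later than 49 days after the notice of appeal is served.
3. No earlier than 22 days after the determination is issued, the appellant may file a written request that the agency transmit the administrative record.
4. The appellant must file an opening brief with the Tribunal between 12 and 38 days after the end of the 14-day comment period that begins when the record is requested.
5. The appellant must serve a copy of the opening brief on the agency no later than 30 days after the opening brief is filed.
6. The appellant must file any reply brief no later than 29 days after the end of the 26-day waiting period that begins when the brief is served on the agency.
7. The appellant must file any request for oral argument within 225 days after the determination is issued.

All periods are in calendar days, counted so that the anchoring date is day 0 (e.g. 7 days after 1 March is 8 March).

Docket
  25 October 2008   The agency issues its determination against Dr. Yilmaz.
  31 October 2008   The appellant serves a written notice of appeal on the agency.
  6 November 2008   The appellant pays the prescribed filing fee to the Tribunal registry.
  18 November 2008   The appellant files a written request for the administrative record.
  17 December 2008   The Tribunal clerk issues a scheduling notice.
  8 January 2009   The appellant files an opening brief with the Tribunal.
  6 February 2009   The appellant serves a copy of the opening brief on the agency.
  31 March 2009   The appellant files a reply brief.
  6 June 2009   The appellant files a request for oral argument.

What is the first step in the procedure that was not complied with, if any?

None — every step was satisfied

(1) due by 25 October 2008 + 7 days = 1 November 2008; done 31 October 2008 — timely.
(2) the permitted window runs from 31 October 2008 + 5 = 5 November 2008 to 31 October 2008 + 49 = 19 December 2008; done 6 November 2008 — within the window.
(3) permitted from 25 October 2008 + 22 days = 16 November 2008 onward; done 18 November 2008, after the minimum wait.
(4) the permitted window runs from 2 December 2008 + 12 = 14 December 2008 to 2 December 2008 + 38 = 9 January 2009; done 8 January 2009, which is between those dates.
(5) due by 8 January 2009 + 30 days = 7 February 2009; done 6 February 2009 — timely.
(6) due by 4 March 2009 + 29 days = 2 April 2009; 31 March 2009 is within that limit.
(7) due by 25 October 2008 + 225 days = 7 June 2009; 6 June 2009 is within that limit.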